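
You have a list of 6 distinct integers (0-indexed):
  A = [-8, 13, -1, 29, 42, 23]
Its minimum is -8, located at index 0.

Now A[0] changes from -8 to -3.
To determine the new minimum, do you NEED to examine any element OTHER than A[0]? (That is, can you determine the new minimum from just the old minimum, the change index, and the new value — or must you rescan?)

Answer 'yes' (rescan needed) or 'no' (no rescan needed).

Old min = -8 at index 0
Change at index 0: -8 -> -3
Index 0 WAS the min and new value -3 > old min -8. Must rescan other elements to find the new min.
Needs rescan: yes

Answer: yes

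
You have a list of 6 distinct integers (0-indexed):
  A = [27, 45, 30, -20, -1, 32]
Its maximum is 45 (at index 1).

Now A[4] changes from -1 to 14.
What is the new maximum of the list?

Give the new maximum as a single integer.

Answer: 45

Derivation:
Old max = 45 (at index 1)
Change: A[4] -1 -> 14
Changed element was NOT the old max.
  New max = max(old_max, new_val) = max(45, 14) = 45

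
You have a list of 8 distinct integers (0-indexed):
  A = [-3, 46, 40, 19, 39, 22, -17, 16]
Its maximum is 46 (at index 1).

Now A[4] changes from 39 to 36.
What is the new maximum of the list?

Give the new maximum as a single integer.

Answer: 46

Derivation:
Old max = 46 (at index 1)
Change: A[4] 39 -> 36
Changed element was NOT the old max.
  New max = max(old_max, new_val) = max(46, 36) = 46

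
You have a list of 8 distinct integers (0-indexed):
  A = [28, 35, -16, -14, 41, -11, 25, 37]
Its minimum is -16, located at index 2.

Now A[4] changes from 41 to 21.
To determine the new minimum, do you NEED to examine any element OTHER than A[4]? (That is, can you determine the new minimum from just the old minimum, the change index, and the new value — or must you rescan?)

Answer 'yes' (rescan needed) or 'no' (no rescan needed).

Old min = -16 at index 2
Change at index 4: 41 -> 21
Index 4 was NOT the min. New min = min(-16, 21). No rescan of other elements needed.
Needs rescan: no

Answer: no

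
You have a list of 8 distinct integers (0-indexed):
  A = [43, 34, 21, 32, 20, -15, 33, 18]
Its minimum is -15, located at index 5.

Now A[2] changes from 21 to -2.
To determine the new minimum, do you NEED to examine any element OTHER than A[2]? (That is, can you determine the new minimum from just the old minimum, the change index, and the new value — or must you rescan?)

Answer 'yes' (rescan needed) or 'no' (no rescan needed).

Answer: no

Derivation:
Old min = -15 at index 5
Change at index 2: 21 -> -2
Index 2 was NOT the min. New min = min(-15, -2). No rescan of other elements needed.
Needs rescan: no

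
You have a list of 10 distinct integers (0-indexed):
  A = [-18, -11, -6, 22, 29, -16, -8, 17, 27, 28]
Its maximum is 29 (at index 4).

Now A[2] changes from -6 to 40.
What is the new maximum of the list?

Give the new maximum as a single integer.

Old max = 29 (at index 4)
Change: A[2] -6 -> 40
Changed element was NOT the old max.
  New max = max(old_max, new_val) = max(29, 40) = 40

Answer: 40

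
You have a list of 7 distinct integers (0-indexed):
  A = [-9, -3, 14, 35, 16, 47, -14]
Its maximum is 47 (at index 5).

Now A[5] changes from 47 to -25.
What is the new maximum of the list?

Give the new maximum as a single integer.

Answer: 35

Derivation:
Old max = 47 (at index 5)
Change: A[5] 47 -> -25
Changed element WAS the max -> may need rescan.
  Max of remaining elements: 35
  New max = max(-25, 35) = 35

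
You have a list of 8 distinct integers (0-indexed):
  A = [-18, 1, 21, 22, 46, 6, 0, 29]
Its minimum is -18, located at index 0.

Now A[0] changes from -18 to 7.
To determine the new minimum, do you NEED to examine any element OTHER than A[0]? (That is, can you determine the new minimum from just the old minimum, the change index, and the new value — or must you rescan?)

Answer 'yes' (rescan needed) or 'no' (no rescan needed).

Old min = -18 at index 0
Change at index 0: -18 -> 7
Index 0 WAS the min and new value 7 > old min -18. Must rescan other elements to find the new min.
Needs rescan: yes

Answer: yes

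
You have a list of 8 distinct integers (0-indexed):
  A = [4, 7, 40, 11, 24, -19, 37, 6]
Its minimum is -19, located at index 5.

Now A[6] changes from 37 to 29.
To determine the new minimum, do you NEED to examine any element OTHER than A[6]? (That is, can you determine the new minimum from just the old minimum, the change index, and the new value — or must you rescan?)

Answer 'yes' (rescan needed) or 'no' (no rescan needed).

Old min = -19 at index 5
Change at index 6: 37 -> 29
Index 6 was NOT the min. New min = min(-19, 29). No rescan of other elements needed.
Needs rescan: no

Answer: no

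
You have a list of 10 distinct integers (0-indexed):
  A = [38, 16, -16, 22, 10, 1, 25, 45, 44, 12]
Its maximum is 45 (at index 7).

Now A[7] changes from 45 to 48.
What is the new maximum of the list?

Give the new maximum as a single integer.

Old max = 45 (at index 7)
Change: A[7] 45 -> 48
Changed element WAS the max -> may need rescan.
  Max of remaining elements: 44
  New max = max(48, 44) = 48

Answer: 48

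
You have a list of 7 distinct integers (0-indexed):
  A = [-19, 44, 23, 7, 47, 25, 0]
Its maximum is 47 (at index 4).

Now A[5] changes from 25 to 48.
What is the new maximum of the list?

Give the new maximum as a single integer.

Old max = 47 (at index 4)
Change: A[5] 25 -> 48
Changed element was NOT the old max.
  New max = max(old_max, new_val) = max(47, 48) = 48

Answer: 48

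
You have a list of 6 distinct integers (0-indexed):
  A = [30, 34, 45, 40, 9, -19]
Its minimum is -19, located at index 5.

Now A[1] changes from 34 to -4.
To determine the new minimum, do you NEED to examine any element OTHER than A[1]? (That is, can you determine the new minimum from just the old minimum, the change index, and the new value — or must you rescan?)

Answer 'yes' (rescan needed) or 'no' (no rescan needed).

Answer: no

Derivation:
Old min = -19 at index 5
Change at index 1: 34 -> -4
Index 1 was NOT the min. New min = min(-19, -4). No rescan of other elements needed.
Needs rescan: no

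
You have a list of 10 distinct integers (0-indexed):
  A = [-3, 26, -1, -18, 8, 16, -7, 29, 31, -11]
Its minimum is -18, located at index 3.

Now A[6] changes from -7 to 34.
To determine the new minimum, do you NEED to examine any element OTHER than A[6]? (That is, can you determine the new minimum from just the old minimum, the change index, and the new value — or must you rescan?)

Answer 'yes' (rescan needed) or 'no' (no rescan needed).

Old min = -18 at index 3
Change at index 6: -7 -> 34
Index 6 was NOT the min. New min = min(-18, 34). No rescan of other elements needed.
Needs rescan: no

Answer: no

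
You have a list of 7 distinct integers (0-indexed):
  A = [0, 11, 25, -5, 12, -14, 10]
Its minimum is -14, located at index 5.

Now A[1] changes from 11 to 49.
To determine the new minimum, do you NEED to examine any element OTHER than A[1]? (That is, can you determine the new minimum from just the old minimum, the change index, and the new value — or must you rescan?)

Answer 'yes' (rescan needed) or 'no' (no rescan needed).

Old min = -14 at index 5
Change at index 1: 11 -> 49
Index 1 was NOT the min. New min = min(-14, 49). No rescan of other elements needed.
Needs rescan: no

Answer: no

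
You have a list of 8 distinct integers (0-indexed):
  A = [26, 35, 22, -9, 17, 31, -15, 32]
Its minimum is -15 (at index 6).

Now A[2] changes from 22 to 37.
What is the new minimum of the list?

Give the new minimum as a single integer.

Answer: -15

Derivation:
Old min = -15 (at index 6)
Change: A[2] 22 -> 37
Changed element was NOT the old min.
  New min = min(old_min, new_val) = min(-15, 37) = -15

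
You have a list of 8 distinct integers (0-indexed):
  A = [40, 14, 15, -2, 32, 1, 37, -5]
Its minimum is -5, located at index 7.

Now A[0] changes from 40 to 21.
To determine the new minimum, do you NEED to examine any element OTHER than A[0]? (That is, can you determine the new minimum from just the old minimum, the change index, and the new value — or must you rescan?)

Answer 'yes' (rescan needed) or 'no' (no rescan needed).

Answer: no

Derivation:
Old min = -5 at index 7
Change at index 0: 40 -> 21
Index 0 was NOT the min. New min = min(-5, 21). No rescan of other elements needed.
Needs rescan: no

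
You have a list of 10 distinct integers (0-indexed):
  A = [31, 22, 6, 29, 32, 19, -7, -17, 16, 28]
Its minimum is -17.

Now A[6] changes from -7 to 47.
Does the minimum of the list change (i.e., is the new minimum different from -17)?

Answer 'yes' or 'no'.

Answer: no

Derivation:
Old min = -17
Change: A[6] -7 -> 47
Changed element was NOT the min; min changes only if 47 < -17.
New min = -17; changed? no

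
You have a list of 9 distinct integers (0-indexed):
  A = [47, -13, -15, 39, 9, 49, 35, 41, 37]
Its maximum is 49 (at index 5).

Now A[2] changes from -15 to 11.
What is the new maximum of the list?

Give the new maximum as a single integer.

Answer: 49

Derivation:
Old max = 49 (at index 5)
Change: A[2] -15 -> 11
Changed element was NOT the old max.
  New max = max(old_max, new_val) = max(49, 11) = 49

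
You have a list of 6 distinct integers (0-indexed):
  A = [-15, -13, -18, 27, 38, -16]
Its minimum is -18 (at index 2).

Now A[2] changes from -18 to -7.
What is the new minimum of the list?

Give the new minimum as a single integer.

Old min = -18 (at index 2)
Change: A[2] -18 -> -7
Changed element WAS the min. Need to check: is -7 still <= all others?
  Min of remaining elements: -16
  New min = min(-7, -16) = -16

Answer: -16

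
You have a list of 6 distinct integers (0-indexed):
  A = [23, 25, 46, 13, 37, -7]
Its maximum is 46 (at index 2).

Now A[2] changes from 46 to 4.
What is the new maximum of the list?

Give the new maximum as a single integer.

Answer: 37

Derivation:
Old max = 46 (at index 2)
Change: A[2] 46 -> 4
Changed element WAS the max -> may need rescan.
  Max of remaining elements: 37
  New max = max(4, 37) = 37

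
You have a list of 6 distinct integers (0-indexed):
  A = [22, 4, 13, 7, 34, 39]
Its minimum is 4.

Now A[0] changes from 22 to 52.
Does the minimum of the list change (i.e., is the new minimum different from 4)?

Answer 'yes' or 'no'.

Answer: no

Derivation:
Old min = 4
Change: A[0] 22 -> 52
Changed element was NOT the min; min changes only if 52 < 4.
New min = 4; changed? no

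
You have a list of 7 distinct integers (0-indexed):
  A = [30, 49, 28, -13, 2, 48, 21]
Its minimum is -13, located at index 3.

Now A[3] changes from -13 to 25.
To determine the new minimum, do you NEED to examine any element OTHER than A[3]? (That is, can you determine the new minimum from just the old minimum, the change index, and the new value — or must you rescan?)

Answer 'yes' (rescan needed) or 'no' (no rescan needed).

Answer: yes

Derivation:
Old min = -13 at index 3
Change at index 3: -13 -> 25
Index 3 WAS the min and new value 25 > old min -13. Must rescan other elements to find the new min.
Needs rescan: yes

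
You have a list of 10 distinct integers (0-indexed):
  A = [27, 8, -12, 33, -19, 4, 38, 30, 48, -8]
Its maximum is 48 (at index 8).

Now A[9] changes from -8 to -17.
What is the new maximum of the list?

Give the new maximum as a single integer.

Answer: 48

Derivation:
Old max = 48 (at index 8)
Change: A[9] -8 -> -17
Changed element was NOT the old max.
  New max = max(old_max, new_val) = max(48, -17) = 48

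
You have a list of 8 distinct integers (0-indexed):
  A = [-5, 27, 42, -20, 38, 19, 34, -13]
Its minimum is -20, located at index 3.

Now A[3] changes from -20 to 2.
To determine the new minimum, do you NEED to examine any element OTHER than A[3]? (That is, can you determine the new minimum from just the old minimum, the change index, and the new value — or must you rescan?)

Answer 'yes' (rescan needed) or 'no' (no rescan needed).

Answer: yes

Derivation:
Old min = -20 at index 3
Change at index 3: -20 -> 2
Index 3 WAS the min and new value 2 > old min -20. Must rescan other elements to find the new min.
Needs rescan: yes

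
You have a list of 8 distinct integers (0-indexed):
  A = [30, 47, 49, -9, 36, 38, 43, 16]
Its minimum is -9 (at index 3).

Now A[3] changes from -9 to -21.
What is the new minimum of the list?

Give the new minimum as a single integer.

Old min = -9 (at index 3)
Change: A[3] -9 -> -21
Changed element WAS the min. Need to check: is -21 still <= all others?
  Min of remaining elements: 16
  New min = min(-21, 16) = -21

Answer: -21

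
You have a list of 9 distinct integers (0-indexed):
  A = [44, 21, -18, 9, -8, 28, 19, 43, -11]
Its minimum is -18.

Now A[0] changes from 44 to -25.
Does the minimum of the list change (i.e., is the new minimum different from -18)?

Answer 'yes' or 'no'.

Answer: yes

Derivation:
Old min = -18
Change: A[0] 44 -> -25
Changed element was NOT the min; min changes only if -25 < -18.
New min = -25; changed? yes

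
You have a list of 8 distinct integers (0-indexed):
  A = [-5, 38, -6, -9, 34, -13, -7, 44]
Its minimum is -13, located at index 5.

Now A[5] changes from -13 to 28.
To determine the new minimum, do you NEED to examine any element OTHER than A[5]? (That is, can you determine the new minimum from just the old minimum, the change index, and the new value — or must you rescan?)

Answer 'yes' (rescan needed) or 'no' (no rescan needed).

Old min = -13 at index 5
Change at index 5: -13 -> 28
Index 5 WAS the min and new value 28 > old min -13. Must rescan other elements to find the new min.
Needs rescan: yes

Answer: yes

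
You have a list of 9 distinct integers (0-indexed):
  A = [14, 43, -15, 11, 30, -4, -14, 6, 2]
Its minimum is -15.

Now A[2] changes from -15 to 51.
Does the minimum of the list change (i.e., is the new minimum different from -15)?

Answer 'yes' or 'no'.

Answer: yes

Derivation:
Old min = -15
Change: A[2] -15 -> 51
Changed element was the min; new min must be rechecked.
New min = -14; changed? yes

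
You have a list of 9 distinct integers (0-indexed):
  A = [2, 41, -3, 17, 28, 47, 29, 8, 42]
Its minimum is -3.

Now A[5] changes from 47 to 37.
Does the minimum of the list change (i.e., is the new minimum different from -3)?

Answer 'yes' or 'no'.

Old min = -3
Change: A[5] 47 -> 37
Changed element was NOT the min; min changes only if 37 < -3.
New min = -3; changed? no

Answer: no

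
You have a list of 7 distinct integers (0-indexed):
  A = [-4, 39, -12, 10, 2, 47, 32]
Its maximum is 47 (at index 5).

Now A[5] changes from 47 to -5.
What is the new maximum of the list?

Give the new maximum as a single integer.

Old max = 47 (at index 5)
Change: A[5] 47 -> -5
Changed element WAS the max -> may need rescan.
  Max of remaining elements: 39
  New max = max(-5, 39) = 39

Answer: 39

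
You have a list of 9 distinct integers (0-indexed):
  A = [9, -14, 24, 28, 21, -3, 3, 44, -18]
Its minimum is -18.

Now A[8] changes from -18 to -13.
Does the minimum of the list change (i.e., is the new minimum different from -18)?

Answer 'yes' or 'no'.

Old min = -18
Change: A[8] -18 -> -13
Changed element was the min; new min must be rechecked.
New min = -14; changed? yes

Answer: yes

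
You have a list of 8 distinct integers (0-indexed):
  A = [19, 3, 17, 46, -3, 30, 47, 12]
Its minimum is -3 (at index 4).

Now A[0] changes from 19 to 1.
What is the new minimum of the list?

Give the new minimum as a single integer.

Answer: -3

Derivation:
Old min = -3 (at index 4)
Change: A[0] 19 -> 1
Changed element was NOT the old min.
  New min = min(old_min, new_val) = min(-3, 1) = -3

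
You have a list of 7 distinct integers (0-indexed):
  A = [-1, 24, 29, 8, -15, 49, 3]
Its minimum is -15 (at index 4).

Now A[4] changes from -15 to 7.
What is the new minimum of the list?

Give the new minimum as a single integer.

Answer: -1

Derivation:
Old min = -15 (at index 4)
Change: A[4] -15 -> 7
Changed element WAS the min. Need to check: is 7 still <= all others?
  Min of remaining elements: -1
  New min = min(7, -1) = -1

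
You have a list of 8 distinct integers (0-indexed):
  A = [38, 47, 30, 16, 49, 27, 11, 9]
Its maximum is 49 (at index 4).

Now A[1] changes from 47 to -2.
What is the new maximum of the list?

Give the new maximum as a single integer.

Old max = 49 (at index 4)
Change: A[1] 47 -> -2
Changed element was NOT the old max.
  New max = max(old_max, new_val) = max(49, -2) = 49

Answer: 49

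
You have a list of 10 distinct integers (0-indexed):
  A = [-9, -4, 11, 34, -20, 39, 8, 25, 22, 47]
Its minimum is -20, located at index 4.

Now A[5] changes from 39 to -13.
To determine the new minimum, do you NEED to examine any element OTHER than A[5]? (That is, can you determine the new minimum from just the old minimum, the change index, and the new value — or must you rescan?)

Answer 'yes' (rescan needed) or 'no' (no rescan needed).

Answer: no

Derivation:
Old min = -20 at index 4
Change at index 5: 39 -> -13
Index 5 was NOT the min. New min = min(-20, -13). No rescan of other elements needed.
Needs rescan: no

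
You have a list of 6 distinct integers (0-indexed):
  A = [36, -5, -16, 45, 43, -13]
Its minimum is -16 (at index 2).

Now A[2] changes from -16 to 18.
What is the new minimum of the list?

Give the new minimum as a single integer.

Old min = -16 (at index 2)
Change: A[2] -16 -> 18
Changed element WAS the min. Need to check: is 18 still <= all others?
  Min of remaining elements: -13
  New min = min(18, -13) = -13

Answer: -13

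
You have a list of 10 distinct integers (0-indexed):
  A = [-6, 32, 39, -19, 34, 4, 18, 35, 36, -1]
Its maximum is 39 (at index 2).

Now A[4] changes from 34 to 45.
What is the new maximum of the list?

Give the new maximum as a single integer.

Answer: 45

Derivation:
Old max = 39 (at index 2)
Change: A[4] 34 -> 45
Changed element was NOT the old max.
  New max = max(old_max, new_val) = max(39, 45) = 45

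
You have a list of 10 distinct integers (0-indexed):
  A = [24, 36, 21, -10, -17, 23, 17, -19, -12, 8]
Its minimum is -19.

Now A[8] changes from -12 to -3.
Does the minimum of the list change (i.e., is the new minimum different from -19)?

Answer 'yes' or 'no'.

Answer: no

Derivation:
Old min = -19
Change: A[8] -12 -> -3
Changed element was NOT the min; min changes only if -3 < -19.
New min = -19; changed? no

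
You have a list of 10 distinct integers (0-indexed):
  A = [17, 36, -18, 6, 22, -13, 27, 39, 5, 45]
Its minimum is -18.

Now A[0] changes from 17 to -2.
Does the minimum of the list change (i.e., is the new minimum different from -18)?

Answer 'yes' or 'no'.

Answer: no

Derivation:
Old min = -18
Change: A[0] 17 -> -2
Changed element was NOT the min; min changes only if -2 < -18.
New min = -18; changed? no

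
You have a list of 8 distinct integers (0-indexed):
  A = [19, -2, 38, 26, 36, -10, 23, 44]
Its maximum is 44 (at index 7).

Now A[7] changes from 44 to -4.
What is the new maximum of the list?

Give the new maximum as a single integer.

Answer: 38

Derivation:
Old max = 44 (at index 7)
Change: A[7] 44 -> -4
Changed element WAS the max -> may need rescan.
  Max of remaining elements: 38
  New max = max(-4, 38) = 38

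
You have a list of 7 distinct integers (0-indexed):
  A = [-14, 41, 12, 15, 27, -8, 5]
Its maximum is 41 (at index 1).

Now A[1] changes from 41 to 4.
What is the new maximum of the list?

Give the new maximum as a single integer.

Old max = 41 (at index 1)
Change: A[1] 41 -> 4
Changed element WAS the max -> may need rescan.
  Max of remaining elements: 27
  New max = max(4, 27) = 27

Answer: 27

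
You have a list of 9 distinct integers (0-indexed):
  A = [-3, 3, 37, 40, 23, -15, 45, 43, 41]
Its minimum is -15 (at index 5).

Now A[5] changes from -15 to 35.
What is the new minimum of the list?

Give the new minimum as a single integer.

Answer: -3

Derivation:
Old min = -15 (at index 5)
Change: A[5] -15 -> 35
Changed element WAS the min. Need to check: is 35 still <= all others?
  Min of remaining elements: -3
  New min = min(35, -3) = -3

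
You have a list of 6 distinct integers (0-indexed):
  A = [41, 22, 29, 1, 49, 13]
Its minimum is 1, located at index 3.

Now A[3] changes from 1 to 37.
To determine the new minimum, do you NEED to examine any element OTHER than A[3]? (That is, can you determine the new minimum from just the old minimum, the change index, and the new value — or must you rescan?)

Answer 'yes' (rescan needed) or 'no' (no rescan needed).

Answer: yes

Derivation:
Old min = 1 at index 3
Change at index 3: 1 -> 37
Index 3 WAS the min and new value 37 > old min 1. Must rescan other elements to find the new min.
Needs rescan: yes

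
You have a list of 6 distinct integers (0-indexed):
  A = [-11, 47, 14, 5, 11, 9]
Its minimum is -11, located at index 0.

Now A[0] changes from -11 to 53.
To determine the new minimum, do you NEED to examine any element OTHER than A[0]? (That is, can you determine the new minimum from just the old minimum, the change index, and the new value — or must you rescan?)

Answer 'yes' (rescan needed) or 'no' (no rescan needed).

Old min = -11 at index 0
Change at index 0: -11 -> 53
Index 0 WAS the min and new value 53 > old min -11. Must rescan other elements to find the new min.
Needs rescan: yes

Answer: yes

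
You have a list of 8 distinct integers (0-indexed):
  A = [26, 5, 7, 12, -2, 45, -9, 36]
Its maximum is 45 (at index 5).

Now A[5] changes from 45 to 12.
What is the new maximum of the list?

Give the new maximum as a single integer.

Answer: 36

Derivation:
Old max = 45 (at index 5)
Change: A[5] 45 -> 12
Changed element WAS the max -> may need rescan.
  Max of remaining elements: 36
  New max = max(12, 36) = 36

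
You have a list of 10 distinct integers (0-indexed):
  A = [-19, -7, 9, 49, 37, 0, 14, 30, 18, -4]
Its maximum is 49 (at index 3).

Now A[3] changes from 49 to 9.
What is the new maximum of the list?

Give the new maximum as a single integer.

Old max = 49 (at index 3)
Change: A[3] 49 -> 9
Changed element WAS the max -> may need rescan.
  Max of remaining elements: 37
  New max = max(9, 37) = 37

Answer: 37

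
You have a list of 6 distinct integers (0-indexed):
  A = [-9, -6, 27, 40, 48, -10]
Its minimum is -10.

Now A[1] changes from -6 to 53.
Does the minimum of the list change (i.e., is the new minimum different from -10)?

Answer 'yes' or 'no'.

Answer: no

Derivation:
Old min = -10
Change: A[1] -6 -> 53
Changed element was NOT the min; min changes only if 53 < -10.
New min = -10; changed? no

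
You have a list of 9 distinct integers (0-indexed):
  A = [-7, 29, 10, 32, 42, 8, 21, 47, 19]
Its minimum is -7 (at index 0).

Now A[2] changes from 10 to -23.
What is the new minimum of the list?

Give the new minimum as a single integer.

Old min = -7 (at index 0)
Change: A[2] 10 -> -23
Changed element was NOT the old min.
  New min = min(old_min, new_val) = min(-7, -23) = -23

Answer: -23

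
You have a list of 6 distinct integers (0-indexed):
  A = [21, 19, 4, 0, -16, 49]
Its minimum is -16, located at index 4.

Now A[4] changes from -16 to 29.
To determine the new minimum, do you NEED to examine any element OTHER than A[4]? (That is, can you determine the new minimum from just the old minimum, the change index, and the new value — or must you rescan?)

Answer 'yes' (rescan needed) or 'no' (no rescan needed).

Old min = -16 at index 4
Change at index 4: -16 -> 29
Index 4 WAS the min and new value 29 > old min -16. Must rescan other elements to find the new min.
Needs rescan: yes

Answer: yes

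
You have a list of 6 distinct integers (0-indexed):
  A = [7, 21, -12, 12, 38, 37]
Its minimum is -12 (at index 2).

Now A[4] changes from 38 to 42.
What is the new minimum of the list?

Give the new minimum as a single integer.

Answer: -12

Derivation:
Old min = -12 (at index 2)
Change: A[4] 38 -> 42
Changed element was NOT the old min.
  New min = min(old_min, new_val) = min(-12, 42) = -12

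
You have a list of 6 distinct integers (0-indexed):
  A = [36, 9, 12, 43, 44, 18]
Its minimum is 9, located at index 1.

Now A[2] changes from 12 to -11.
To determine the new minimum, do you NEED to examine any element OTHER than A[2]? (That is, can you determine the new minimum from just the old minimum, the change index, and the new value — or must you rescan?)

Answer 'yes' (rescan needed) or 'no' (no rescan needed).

Answer: no

Derivation:
Old min = 9 at index 1
Change at index 2: 12 -> -11
Index 2 was NOT the min. New min = min(9, -11). No rescan of other elements needed.
Needs rescan: no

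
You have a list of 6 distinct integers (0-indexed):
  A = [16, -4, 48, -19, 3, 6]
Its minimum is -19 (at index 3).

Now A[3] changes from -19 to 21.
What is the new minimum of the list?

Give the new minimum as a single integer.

Old min = -19 (at index 3)
Change: A[3] -19 -> 21
Changed element WAS the min. Need to check: is 21 still <= all others?
  Min of remaining elements: -4
  New min = min(21, -4) = -4

Answer: -4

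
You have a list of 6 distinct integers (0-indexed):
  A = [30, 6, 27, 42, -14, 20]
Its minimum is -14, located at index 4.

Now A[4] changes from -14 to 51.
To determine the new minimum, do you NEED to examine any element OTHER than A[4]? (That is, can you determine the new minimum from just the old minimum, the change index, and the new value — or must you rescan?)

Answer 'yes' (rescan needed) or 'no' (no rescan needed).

Old min = -14 at index 4
Change at index 4: -14 -> 51
Index 4 WAS the min and new value 51 > old min -14. Must rescan other elements to find the new min.
Needs rescan: yes

Answer: yes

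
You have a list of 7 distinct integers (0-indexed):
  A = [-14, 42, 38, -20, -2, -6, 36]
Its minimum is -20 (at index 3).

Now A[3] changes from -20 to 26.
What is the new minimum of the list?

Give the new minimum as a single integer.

Answer: -14

Derivation:
Old min = -20 (at index 3)
Change: A[3] -20 -> 26
Changed element WAS the min. Need to check: is 26 still <= all others?
  Min of remaining elements: -14
  New min = min(26, -14) = -14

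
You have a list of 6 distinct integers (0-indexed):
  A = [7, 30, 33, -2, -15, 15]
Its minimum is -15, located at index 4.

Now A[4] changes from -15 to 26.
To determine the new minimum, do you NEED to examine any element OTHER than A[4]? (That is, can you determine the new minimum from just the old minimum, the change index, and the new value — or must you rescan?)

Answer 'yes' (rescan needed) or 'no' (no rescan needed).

Answer: yes

Derivation:
Old min = -15 at index 4
Change at index 4: -15 -> 26
Index 4 WAS the min and new value 26 > old min -15. Must rescan other elements to find the new min.
Needs rescan: yes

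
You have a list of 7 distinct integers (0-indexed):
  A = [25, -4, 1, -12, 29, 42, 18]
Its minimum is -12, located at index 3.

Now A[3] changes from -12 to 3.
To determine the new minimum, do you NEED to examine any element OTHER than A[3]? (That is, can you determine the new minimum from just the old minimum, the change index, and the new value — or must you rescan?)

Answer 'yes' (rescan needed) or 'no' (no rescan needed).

Answer: yes

Derivation:
Old min = -12 at index 3
Change at index 3: -12 -> 3
Index 3 WAS the min and new value 3 > old min -12. Must rescan other elements to find the new min.
Needs rescan: yes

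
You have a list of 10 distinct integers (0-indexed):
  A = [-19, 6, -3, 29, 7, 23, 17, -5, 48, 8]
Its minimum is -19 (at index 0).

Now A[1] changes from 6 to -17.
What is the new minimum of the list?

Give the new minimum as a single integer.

Answer: -19

Derivation:
Old min = -19 (at index 0)
Change: A[1] 6 -> -17
Changed element was NOT the old min.
  New min = min(old_min, new_val) = min(-19, -17) = -19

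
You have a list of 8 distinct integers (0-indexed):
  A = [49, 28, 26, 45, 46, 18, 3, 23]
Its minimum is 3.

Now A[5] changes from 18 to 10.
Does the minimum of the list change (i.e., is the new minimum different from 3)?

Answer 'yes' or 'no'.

Old min = 3
Change: A[5] 18 -> 10
Changed element was NOT the min; min changes only if 10 < 3.
New min = 3; changed? no

Answer: no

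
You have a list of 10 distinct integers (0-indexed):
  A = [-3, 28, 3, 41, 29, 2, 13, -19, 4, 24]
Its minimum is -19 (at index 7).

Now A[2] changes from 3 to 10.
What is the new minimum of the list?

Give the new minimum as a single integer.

Old min = -19 (at index 7)
Change: A[2] 3 -> 10
Changed element was NOT the old min.
  New min = min(old_min, new_val) = min(-19, 10) = -19

Answer: -19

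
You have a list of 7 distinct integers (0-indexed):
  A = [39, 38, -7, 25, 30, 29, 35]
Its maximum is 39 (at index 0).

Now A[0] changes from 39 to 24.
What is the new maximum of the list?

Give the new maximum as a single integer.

Answer: 38

Derivation:
Old max = 39 (at index 0)
Change: A[0] 39 -> 24
Changed element WAS the max -> may need rescan.
  Max of remaining elements: 38
  New max = max(24, 38) = 38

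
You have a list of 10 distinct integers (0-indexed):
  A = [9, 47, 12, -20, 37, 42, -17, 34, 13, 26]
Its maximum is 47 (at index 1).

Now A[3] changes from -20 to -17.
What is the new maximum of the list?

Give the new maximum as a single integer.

Old max = 47 (at index 1)
Change: A[3] -20 -> -17
Changed element was NOT the old max.
  New max = max(old_max, new_val) = max(47, -17) = 47

Answer: 47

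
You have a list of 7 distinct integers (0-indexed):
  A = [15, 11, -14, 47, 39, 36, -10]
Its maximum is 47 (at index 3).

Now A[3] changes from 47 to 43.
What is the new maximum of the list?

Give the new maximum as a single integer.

Old max = 47 (at index 3)
Change: A[3] 47 -> 43
Changed element WAS the max -> may need rescan.
  Max of remaining elements: 39
  New max = max(43, 39) = 43

Answer: 43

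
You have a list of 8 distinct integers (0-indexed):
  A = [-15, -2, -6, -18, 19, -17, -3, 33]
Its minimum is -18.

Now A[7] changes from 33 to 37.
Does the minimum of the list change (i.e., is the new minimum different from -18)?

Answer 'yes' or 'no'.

Old min = -18
Change: A[7] 33 -> 37
Changed element was NOT the min; min changes only if 37 < -18.
New min = -18; changed? no

Answer: no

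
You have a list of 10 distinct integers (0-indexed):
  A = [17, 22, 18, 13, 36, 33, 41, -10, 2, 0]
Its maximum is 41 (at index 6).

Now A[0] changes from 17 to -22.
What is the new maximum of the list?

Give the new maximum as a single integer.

Old max = 41 (at index 6)
Change: A[0] 17 -> -22
Changed element was NOT the old max.
  New max = max(old_max, new_val) = max(41, -22) = 41

Answer: 41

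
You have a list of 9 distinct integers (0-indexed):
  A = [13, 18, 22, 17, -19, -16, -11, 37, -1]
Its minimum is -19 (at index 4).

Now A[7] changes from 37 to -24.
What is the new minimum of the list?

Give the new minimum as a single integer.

Old min = -19 (at index 4)
Change: A[7] 37 -> -24
Changed element was NOT the old min.
  New min = min(old_min, new_val) = min(-19, -24) = -24

Answer: -24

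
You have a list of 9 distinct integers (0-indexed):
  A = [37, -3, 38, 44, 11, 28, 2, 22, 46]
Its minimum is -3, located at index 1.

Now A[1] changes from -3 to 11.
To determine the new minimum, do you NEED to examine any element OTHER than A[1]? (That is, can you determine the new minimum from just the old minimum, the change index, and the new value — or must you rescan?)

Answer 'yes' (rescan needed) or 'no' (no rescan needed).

Old min = -3 at index 1
Change at index 1: -3 -> 11
Index 1 WAS the min and new value 11 > old min -3. Must rescan other elements to find the new min.
Needs rescan: yes

Answer: yes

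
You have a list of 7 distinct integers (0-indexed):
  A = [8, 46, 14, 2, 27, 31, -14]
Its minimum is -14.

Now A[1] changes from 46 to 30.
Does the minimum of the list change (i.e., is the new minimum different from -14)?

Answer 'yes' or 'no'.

Old min = -14
Change: A[1] 46 -> 30
Changed element was NOT the min; min changes only if 30 < -14.
New min = -14; changed? no

Answer: no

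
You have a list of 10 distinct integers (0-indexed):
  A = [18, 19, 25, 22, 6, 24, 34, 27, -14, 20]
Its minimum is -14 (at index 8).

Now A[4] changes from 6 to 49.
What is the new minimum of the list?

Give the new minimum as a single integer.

Answer: -14

Derivation:
Old min = -14 (at index 8)
Change: A[4] 6 -> 49
Changed element was NOT the old min.
  New min = min(old_min, new_val) = min(-14, 49) = -14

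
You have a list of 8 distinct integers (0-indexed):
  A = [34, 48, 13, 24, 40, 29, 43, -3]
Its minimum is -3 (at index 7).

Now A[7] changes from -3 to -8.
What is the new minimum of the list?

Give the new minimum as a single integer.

Answer: -8

Derivation:
Old min = -3 (at index 7)
Change: A[7] -3 -> -8
Changed element WAS the min. Need to check: is -8 still <= all others?
  Min of remaining elements: 13
  New min = min(-8, 13) = -8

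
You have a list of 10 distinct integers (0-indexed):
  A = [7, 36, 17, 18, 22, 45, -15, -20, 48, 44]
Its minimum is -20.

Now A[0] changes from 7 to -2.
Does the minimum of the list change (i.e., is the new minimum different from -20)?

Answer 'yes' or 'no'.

Old min = -20
Change: A[0] 7 -> -2
Changed element was NOT the min; min changes only if -2 < -20.
New min = -20; changed? no

Answer: no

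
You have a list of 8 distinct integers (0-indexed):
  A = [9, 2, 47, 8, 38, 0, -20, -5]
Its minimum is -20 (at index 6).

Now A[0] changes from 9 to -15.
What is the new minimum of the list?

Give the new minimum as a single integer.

Old min = -20 (at index 6)
Change: A[0] 9 -> -15
Changed element was NOT the old min.
  New min = min(old_min, new_val) = min(-20, -15) = -20

Answer: -20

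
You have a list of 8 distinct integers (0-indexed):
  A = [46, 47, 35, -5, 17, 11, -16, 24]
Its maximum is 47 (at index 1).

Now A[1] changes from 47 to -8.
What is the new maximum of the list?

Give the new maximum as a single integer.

Old max = 47 (at index 1)
Change: A[1] 47 -> -8
Changed element WAS the max -> may need rescan.
  Max of remaining elements: 46
  New max = max(-8, 46) = 46

Answer: 46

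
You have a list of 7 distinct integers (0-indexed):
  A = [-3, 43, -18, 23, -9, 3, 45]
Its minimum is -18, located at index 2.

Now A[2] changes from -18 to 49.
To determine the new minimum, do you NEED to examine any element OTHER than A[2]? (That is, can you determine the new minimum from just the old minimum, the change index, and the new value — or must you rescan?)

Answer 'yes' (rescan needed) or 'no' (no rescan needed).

Answer: yes

Derivation:
Old min = -18 at index 2
Change at index 2: -18 -> 49
Index 2 WAS the min and new value 49 > old min -18. Must rescan other elements to find the new min.
Needs rescan: yes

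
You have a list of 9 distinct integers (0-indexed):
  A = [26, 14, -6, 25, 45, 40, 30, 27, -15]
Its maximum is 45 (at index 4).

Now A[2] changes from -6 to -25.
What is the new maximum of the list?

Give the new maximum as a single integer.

Old max = 45 (at index 4)
Change: A[2] -6 -> -25
Changed element was NOT the old max.
  New max = max(old_max, new_val) = max(45, -25) = 45

Answer: 45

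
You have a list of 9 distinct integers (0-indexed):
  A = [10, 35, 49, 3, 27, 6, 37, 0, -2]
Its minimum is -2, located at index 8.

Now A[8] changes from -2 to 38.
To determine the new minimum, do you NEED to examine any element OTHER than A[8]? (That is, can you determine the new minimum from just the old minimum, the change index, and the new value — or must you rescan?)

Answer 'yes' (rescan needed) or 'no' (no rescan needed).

Answer: yes

Derivation:
Old min = -2 at index 8
Change at index 8: -2 -> 38
Index 8 WAS the min and new value 38 > old min -2. Must rescan other elements to find the new min.
Needs rescan: yes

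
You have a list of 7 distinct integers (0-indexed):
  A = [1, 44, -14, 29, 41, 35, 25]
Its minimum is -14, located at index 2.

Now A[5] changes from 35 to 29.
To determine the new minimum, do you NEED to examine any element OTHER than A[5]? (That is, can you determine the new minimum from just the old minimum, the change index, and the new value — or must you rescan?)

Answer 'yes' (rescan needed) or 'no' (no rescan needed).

Old min = -14 at index 2
Change at index 5: 35 -> 29
Index 5 was NOT the min. New min = min(-14, 29). No rescan of other elements needed.
Needs rescan: no

Answer: no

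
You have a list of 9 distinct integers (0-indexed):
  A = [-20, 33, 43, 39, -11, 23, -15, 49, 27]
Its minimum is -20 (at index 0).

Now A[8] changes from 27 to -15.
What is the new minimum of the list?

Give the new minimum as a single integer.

Old min = -20 (at index 0)
Change: A[8] 27 -> -15
Changed element was NOT the old min.
  New min = min(old_min, new_val) = min(-20, -15) = -20

Answer: -20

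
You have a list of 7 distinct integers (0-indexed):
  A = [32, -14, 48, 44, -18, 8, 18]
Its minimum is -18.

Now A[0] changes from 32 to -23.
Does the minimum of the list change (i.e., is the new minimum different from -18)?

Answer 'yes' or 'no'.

Answer: yes

Derivation:
Old min = -18
Change: A[0] 32 -> -23
Changed element was NOT the min; min changes only if -23 < -18.
New min = -23; changed? yes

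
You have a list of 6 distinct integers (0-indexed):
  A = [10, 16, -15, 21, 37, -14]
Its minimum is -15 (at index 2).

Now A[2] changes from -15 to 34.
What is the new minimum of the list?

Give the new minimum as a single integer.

Old min = -15 (at index 2)
Change: A[2] -15 -> 34
Changed element WAS the min. Need to check: is 34 still <= all others?
  Min of remaining elements: -14
  New min = min(34, -14) = -14

Answer: -14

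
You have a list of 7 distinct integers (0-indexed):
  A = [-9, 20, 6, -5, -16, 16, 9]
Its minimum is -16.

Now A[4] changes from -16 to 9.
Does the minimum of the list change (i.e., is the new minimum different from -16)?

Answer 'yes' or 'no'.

Old min = -16
Change: A[4] -16 -> 9
Changed element was the min; new min must be rechecked.
New min = -9; changed? yes

Answer: yes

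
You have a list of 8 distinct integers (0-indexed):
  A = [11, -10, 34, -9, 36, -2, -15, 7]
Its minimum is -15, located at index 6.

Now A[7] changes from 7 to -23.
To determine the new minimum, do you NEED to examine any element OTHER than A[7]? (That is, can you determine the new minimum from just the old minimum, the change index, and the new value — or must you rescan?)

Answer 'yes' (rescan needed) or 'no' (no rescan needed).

Answer: no

Derivation:
Old min = -15 at index 6
Change at index 7: 7 -> -23
Index 7 was NOT the min. New min = min(-15, -23). No rescan of other elements needed.
Needs rescan: no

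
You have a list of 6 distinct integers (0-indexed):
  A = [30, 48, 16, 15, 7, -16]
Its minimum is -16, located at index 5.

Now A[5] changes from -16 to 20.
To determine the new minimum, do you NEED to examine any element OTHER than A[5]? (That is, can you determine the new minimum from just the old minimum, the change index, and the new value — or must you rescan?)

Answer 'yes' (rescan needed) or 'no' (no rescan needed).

Old min = -16 at index 5
Change at index 5: -16 -> 20
Index 5 WAS the min and new value 20 > old min -16. Must rescan other elements to find the new min.
Needs rescan: yes

Answer: yes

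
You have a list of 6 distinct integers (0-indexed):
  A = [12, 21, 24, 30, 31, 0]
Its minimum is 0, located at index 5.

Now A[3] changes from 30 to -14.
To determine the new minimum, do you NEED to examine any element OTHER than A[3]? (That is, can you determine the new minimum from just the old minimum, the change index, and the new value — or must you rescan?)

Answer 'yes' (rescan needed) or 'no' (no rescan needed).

Answer: no

Derivation:
Old min = 0 at index 5
Change at index 3: 30 -> -14
Index 3 was NOT the min. New min = min(0, -14). No rescan of other elements needed.
Needs rescan: no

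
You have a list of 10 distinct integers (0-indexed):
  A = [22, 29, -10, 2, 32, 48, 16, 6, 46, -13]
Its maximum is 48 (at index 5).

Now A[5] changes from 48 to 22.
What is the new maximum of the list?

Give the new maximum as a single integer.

Old max = 48 (at index 5)
Change: A[5] 48 -> 22
Changed element WAS the max -> may need rescan.
  Max of remaining elements: 46
  New max = max(22, 46) = 46

Answer: 46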